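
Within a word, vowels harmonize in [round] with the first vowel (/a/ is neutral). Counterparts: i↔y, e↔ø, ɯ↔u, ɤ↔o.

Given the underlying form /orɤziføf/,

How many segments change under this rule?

2

/ɤ/ harmonizes with /o/ ([+round]) → [o]
/i/ harmonizes with /o/ ([+round]) → [y]
2 segments change.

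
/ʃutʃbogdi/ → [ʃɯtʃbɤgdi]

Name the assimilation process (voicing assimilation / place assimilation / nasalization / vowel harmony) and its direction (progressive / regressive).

vowel harmony, regressive

/u/→[ɯ] /o/→[ɤ].
Vowels agree with the last vowel, so the harmony is regressive.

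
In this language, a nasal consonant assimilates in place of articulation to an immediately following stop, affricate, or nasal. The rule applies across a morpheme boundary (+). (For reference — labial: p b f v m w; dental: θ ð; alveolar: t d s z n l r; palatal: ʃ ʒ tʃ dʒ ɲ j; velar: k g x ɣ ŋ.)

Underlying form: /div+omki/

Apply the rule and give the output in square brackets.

[div+oŋki]

/m/ before /k/ (velar) → [ŋ]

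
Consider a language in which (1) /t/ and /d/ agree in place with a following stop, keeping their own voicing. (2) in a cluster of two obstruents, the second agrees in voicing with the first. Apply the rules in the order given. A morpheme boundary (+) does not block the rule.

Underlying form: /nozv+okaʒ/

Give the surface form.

Rule 1: no segment meets the rule's conditions; no change.
After rule 1: nozv+okaʒ
Rule 2: no segment meets the rule's conditions; no change.

[nozv+okaʒ]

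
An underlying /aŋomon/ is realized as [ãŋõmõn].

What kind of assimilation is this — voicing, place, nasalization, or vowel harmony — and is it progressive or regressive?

/a/→[ã] /o/→[õ] /o/→[õ].
Each target copies a feature from the following segment, so the direction is regressive.

nasalization, regressive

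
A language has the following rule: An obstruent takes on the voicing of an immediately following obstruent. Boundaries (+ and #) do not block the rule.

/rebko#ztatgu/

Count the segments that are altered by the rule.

/b/ before /k/ (voiceless) → [p]
/z/ before /t/ (voiceless) → [s]
/t/ before /g/ (voiced) → [d]
3 segments change.

3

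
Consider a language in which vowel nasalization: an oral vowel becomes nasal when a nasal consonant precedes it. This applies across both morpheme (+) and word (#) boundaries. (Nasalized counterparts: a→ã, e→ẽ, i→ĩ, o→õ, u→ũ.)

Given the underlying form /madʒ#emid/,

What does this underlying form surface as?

/a/ after nasal /m/ → [ã]
/i/ after nasal /m/ → [ĩ]

[mãdʒ#emĩd]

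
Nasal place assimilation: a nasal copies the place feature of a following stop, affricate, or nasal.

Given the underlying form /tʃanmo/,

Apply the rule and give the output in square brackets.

/n/ before /m/ (labial) → [m]

[tʃammo]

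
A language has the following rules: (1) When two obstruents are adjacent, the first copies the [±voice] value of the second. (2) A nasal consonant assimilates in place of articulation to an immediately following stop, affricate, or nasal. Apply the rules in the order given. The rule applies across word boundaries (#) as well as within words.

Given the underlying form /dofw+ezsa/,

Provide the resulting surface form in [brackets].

Rule 1: /z/ before /s/ (voiceless) → [s]
After rule 1: dofw+essa
Rule 2: no segment meets the rule's conditions; no change.

[dofw+essa]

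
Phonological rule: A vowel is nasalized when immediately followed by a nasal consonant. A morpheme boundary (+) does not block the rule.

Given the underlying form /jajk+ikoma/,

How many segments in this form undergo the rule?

/o/ before nasal /m/ → [õ]
1 segment changes.

1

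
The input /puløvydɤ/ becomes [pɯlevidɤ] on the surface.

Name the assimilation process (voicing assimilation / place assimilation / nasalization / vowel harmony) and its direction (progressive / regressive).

vowel harmony, regressive

/u/→[ɯ] /ø/→[e] /y/→[i].
Vowels agree with the last vowel, so the harmony is regressive.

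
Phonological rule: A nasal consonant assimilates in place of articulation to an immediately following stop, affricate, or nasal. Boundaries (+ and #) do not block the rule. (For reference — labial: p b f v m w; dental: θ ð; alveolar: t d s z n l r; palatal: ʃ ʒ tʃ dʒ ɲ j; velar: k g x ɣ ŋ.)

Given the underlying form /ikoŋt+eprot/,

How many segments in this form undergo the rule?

/ŋ/ before /t/ (alveolar) → [n]
1 segment changes.

1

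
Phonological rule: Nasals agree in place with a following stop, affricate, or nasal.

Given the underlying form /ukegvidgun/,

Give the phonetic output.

no segment meets the rule's conditions; no change.

[ukegvidgun]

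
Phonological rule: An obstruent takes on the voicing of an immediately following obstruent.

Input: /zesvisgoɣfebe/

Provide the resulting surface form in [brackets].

/s/ before /v/ (voiced) → [z]
/s/ before /g/ (voiced) → [z]
/ɣ/ before /f/ (voiceless) → [x]

[zezvizgoxfebe]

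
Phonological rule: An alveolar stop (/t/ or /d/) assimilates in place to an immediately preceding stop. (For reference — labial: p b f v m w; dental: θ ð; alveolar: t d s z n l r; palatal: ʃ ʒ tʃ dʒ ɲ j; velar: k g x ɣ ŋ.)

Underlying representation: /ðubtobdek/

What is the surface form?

/t/ after /b/ (labial) → [p]
/d/ after /b/ (labial) → [b]

[ðubpobbek]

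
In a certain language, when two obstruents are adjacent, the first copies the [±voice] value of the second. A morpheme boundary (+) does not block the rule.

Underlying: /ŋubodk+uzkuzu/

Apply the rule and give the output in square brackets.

[ŋubotk+uskuzu]

/d/ before /k/ (voiceless) → [t]
/z/ before /k/ (voiceless) → [s]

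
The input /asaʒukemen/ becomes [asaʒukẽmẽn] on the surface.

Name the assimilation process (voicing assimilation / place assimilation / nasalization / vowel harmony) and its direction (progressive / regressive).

/e/→[ẽ] /e/→[ẽ].
Each target copies a feature from the following segment, so the direction is regressive.

nasalization, regressive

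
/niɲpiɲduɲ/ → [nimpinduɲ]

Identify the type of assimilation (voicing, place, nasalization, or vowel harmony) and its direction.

/ɲ/→[m] /ɲ/→[n].
Each target copies a feature from the following segment, so the direction is regressive.

place assimilation, regressive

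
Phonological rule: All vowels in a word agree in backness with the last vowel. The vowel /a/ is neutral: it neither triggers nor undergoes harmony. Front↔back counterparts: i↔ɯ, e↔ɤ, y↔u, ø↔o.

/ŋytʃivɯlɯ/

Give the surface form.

[ŋutʃɯvɯlɯ]

/y/ harmonizes with /ɯ/ ([+back]) → [u]
/i/ harmonizes with /ɯ/ ([+back]) → [ɯ]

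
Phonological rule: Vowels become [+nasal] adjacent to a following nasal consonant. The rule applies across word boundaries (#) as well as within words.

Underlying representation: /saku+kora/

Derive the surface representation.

[saku+kora]

no segment meets the rule's conditions; no change.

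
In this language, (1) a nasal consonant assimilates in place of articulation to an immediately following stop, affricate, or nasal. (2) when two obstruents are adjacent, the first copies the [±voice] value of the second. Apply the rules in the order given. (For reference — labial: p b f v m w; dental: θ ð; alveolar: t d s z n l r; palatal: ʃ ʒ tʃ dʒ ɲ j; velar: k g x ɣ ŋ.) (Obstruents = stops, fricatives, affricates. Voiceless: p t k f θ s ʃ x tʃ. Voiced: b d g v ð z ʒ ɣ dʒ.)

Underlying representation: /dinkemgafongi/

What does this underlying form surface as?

[diŋkeŋgafoŋgi]

Rule 1: /n/ before /k/ (velar) → [ŋ]
Rule 1: /m/ before /g/ (velar) → [ŋ]
Rule 1: /n/ before /g/ (velar) → [ŋ]
After rule 1: diŋkeŋgafoŋgi
Rule 2: no segment meets the rule's conditions; no change.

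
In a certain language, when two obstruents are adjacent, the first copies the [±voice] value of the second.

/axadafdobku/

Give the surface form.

/f/ before /d/ (voiced) → [v]
/b/ before /k/ (voiceless) → [p]

[axadavdopku]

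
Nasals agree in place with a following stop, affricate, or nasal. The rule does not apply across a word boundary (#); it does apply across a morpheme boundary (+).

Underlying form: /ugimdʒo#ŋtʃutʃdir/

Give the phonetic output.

[ugiɲdʒo#ɲtʃutʃdir]

/m/ before /dʒ/ (palatal) → [ɲ]
/ŋ/ before /tʃ/ (palatal) → [ɲ]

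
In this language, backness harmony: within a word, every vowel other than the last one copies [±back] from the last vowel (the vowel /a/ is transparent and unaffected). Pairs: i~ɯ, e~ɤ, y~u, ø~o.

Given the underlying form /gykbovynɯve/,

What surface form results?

[gykbøvynive]

/o/ harmonizes with /e/ ([-back]) → [ø]
/ɯ/ harmonizes with /e/ ([-back]) → [i]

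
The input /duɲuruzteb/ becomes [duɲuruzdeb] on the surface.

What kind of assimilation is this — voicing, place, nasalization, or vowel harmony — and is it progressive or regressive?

voicing assimilation, progressive

/t/→[d].
Each target copies a feature from the preceding segment, so the direction is progressive.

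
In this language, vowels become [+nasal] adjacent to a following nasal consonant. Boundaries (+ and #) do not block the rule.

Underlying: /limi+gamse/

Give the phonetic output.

/i/ before nasal /m/ → [ĩ]
/a/ before nasal /m/ → [ã]

[lĩmi+gãmse]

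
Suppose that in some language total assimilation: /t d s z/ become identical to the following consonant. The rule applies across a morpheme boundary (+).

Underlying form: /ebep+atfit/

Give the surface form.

[ebep+affit]

/t/ before /f/ → [f] (total assimilation)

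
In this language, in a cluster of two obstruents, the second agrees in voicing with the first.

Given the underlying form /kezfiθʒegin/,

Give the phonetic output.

[kezviθʃegin]

/f/ after /z/ (voiced) → [v]
/ʒ/ after /θ/ (voiceless) → [ʃ]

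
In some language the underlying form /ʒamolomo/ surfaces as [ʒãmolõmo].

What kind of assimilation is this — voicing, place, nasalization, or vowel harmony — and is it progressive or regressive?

nasalization, regressive

/a/→[ã] /o/→[õ].
Each target copies a feature from the following segment, so the direction is regressive.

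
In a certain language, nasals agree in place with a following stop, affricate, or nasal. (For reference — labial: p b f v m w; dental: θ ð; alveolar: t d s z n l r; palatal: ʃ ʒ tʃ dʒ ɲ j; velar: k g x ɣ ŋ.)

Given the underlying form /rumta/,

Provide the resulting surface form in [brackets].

/m/ before /t/ (alveolar) → [n]

[runta]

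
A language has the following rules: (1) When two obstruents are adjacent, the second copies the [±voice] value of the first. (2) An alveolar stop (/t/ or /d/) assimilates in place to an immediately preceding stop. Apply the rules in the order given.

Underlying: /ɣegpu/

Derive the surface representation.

[ɣegbu]

Rule 1: /p/ after /g/ (voiced) → [b]
After rule 1: ɣegbu
Rule 2: no segment meets the rule's conditions; no change.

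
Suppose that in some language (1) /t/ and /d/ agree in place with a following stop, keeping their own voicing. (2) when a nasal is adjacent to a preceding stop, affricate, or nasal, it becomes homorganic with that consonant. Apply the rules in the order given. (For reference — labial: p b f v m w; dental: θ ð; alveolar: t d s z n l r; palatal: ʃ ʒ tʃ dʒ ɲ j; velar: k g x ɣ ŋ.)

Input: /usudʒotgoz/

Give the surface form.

Rule 1: /t/ before /g/ (velar) → [k]
After rule 1: usudʒokgoz
Rule 2: no segment meets the rule's conditions; no change.

[usudʒokgoz]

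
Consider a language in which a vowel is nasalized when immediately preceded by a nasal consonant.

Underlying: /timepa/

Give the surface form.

/e/ after nasal /m/ → [ẽ]

[timẽpa]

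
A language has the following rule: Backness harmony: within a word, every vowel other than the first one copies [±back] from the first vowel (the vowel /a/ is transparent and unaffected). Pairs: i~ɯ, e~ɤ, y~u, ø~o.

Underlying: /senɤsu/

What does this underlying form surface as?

/ɤ/ harmonizes with /e/ ([-back]) → [e]
/u/ harmonizes with /e/ ([-back]) → [y]

[senesy]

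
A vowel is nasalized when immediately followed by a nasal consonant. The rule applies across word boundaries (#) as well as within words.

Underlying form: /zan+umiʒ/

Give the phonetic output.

[zãn+ũmiʒ]

/a/ before nasal /n/ → [ã]
/u/ before nasal /m/ → [ũ]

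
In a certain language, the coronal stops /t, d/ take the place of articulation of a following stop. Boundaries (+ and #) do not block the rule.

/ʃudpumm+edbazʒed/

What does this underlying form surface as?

/d/ before /p/ (labial) → [b]
/d/ before /b/ (labial) → [b]

[ʃubpumm+ebbazʒed]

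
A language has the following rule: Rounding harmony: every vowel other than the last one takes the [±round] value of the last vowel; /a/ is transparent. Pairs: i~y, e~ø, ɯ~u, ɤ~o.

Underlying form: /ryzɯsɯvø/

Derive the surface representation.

[ryzusuvø]

/ɯ/ harmonizes with /ø/ ([+round]) → [u]
/ɯ/ harmonizes with /ø/ ([+round]) → [u]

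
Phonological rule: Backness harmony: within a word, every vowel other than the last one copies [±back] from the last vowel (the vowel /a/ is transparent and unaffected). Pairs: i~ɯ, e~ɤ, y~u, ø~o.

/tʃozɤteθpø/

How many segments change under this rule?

/o/ harmonizes with /ø/ ([-back]) → [ø]
/ɤ/ harmonizes with /ø/ ([-back]) → [e]
2 segments change.

2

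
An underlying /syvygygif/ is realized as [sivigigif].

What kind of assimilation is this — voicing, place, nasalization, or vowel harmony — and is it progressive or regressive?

/y/→[i] /y/→[i] /y/→[i].
Vowels agree with the last vowel, so the harmony is regressive.

vowel harmony, regressive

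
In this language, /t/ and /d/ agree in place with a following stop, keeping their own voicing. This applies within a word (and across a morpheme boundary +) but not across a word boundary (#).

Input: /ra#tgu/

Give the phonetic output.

/t/ before /g/ (velar) → [k]

[ra#kgu]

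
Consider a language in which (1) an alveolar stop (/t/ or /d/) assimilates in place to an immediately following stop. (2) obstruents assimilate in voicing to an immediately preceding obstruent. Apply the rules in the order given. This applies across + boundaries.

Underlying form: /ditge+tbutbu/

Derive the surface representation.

Rule 1: /t/ before /g/ (velar) → [k]
Rule 1: /t/ before /b/ (labial) → [p]
Rule 1: /t/ before /b/ (labial) → [p]
After rule 1: dikge+pbupbu
Rule 2: /g/ after /k/ (voiceless) → [k]
Rule 2: /b/ after /p/ (voiceless) → [p]
Rule 2: /b/ after /p/ (voiceless) → [p]

[dikke+ppuppu]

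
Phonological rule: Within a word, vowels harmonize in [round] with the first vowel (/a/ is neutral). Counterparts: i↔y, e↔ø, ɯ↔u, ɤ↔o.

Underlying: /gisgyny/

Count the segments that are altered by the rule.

/y/ harmonizes with /i/ ([-round]) → [i]
/y/ harmonizes with /i/ ([-round]) → [i]
2 segments change.

2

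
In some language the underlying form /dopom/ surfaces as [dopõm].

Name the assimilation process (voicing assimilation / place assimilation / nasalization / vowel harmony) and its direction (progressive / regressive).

nasalization, regressive

/o/→[õ].
Each target copies a feature from the following segment, so the direction is regressive.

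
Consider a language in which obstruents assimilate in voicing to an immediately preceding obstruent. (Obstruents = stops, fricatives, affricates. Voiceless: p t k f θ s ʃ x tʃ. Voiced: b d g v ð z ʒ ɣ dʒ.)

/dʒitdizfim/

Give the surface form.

/d/ after /t/ (voiceless) → [t]
/f/ after /z/ (voiced) → [v]

[dʒittizvim]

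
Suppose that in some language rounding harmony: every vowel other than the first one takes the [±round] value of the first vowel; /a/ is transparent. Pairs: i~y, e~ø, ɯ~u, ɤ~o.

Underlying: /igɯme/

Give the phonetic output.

[igɯme]

no segment meets the rule's conditions; no change.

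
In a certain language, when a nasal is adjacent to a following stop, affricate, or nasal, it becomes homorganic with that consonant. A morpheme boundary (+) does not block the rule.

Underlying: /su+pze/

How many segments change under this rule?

No segment meets the rule's conditions.

0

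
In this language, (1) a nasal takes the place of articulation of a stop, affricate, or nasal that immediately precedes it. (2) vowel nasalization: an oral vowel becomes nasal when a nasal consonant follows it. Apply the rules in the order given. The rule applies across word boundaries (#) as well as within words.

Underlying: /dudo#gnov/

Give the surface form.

[dudo#gŋov]

Rule 1: /n/ after /g/ (velar) → [ŋ]
After rule 1: dudo#gŋov
Rule 2: no segment meets the rule's conditions; no change.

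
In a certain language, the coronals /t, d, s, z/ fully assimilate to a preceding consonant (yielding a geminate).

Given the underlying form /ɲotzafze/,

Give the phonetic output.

/z/ after /t/ → [t] (total assimilation)
/z/ after /f/ → [f] (total assimilation)

[ɲottaffe]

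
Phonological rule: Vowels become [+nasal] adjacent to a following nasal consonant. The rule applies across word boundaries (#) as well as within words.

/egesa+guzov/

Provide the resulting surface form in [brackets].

[egesa+guzov]

no segment meets the rule's conditions; no change.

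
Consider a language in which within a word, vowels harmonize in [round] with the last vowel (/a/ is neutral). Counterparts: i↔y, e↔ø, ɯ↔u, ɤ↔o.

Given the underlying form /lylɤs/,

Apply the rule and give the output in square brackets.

[lilɤs]

/y/ harmonizes with /ɤ/ ([-round]) → [i]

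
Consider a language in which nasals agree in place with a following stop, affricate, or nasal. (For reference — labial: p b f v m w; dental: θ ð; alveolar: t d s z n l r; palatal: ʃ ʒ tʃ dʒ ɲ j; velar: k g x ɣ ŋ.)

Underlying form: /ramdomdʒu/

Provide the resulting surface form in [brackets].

/m/ before /d/ (alveolar) → [n]
/m/ before /dʒ/ (palatal) → [ɲ]

[randoɲdʒu]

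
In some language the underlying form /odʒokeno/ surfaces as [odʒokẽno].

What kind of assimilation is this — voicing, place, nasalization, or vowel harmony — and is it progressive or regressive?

nasalization, regressive

/e/→[ẽ].
Each target copies a feature from the following segment, so the direction is regressive.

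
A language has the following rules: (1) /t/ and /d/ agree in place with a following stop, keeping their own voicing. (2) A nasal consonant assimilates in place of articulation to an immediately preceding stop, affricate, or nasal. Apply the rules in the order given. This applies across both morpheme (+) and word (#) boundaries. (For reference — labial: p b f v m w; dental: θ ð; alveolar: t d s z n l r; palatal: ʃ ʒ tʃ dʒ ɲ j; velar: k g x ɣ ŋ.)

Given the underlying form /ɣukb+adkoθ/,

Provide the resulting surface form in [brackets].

[ɣukb+agkoθ]

Rule 1: /d/ before /k/ (velar) → [g]
After rule 1: ɣukb+agkoθ
Rule 2: no segment meets the rule's conditions; no change.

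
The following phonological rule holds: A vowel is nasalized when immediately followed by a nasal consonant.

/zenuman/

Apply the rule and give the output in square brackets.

/e/ before nasal /n/ → [ẽ]
/u/ before nasal /m/ → [ũ]
/a/ before nasal /n/ → [ã]

[zẽnũmãn]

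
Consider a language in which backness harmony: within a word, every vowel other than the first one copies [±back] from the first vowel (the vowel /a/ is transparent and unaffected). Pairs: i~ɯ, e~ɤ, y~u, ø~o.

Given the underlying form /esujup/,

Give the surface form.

/u/ harmonizes with /e/ ([-back]) → [y]
/u/ harmonizes with /e/ ([-back]) → [y]

[esyjyp]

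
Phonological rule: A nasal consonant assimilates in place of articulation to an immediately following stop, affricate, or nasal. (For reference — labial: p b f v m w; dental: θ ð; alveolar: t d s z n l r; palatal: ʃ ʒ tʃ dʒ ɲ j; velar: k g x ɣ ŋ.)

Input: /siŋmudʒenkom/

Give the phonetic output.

[simmudʒeŋkom]

/ŋ/ before /m/ (labial) → [m]
/n/ before /k/ (velar) → [ŋ]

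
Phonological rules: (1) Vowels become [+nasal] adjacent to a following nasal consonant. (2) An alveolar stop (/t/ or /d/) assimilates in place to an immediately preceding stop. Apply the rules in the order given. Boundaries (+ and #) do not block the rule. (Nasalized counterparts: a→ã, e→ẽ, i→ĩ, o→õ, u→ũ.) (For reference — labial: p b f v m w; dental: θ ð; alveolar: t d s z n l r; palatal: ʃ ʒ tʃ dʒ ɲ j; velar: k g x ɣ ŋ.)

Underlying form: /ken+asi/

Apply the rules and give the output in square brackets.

Rule 1: /e/ before nasal /n/ → [ẽ]
After rule 1: kẽn+asi
Rule 2: no segment meets the rule's conditions; no change.

[kẽn+asi]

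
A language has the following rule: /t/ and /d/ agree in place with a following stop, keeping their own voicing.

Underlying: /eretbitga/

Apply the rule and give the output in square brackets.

[erepbikga]

/t/ before /b/ (labial) → [p]
/t/ before /g/ (velar) → [k]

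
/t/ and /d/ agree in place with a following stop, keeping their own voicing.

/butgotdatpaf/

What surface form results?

/t/ before /g/ (velar) → [k]
/t/ before /p/ (labial) → [p]

[bukgotdappaf]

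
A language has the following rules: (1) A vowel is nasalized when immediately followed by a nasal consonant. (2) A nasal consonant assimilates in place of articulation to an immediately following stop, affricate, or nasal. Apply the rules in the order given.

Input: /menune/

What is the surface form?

Rule 1: /e/ before nasal /n/ → [ẽ]
Rule 1: /u/ before nasal /n/ → [ũ]
After rule 1: mẽnũne
Rule 2: no segment meets the rule's conditions; no change.

[mẽnũne]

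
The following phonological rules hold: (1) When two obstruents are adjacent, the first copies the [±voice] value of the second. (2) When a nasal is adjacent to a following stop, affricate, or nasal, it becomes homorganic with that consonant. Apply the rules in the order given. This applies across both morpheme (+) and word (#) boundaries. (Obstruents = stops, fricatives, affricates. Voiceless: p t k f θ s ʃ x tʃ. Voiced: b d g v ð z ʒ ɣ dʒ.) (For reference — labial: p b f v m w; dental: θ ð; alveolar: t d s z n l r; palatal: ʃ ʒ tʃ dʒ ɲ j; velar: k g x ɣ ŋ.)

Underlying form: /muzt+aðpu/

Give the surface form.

Rule 1: /z/ before /t/ (voiceless) → [s]
Rule 1: /ð/ before /p/ (voiceless) → [θ]
After rule 1: must+aθpu
Rule 2: no segment meets the rule's conditions; no change.

[must+aθpu]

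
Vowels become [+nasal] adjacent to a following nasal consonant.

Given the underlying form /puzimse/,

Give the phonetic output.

/i/ before nasal /m/ → [ĩ]

[puzĩmse]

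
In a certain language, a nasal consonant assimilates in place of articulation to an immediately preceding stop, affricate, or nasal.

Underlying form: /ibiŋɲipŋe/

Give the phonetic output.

[ibiŋŋipme]

/ɲ/ after /ŋ/ (velar) → [ŋ]
/ŋ/ after /p/ (labial) → [m]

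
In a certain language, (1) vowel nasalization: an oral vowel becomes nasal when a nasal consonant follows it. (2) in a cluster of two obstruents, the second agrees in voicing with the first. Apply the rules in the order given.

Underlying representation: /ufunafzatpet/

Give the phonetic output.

Rule 1: /u/ before nasal /n/ → [ũ]
After rule 1: ufũnafzatpet
Rule 2: /z/ after /f/ (voiceless) → [s]

[ufũnafsatpet]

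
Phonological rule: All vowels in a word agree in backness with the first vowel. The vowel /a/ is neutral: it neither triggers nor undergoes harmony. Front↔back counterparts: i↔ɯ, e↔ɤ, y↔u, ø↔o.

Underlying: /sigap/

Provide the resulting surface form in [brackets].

[sigap]

no segment meets the rule's conditions; no change.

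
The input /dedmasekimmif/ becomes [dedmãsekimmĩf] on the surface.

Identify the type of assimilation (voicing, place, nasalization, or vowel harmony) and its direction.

nasalization, progressive

/a/→[ã] /i/→[ĩ].
Each target copies a feature from the preceding segment, so the direction is progressive.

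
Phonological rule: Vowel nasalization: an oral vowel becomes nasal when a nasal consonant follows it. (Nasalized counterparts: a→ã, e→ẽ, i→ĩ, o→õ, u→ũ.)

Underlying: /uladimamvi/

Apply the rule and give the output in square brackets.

[uladĩmãmvi]

/i/ before nasal /m/ → [ĩ]
/a/ before nasal /m/ → [ã]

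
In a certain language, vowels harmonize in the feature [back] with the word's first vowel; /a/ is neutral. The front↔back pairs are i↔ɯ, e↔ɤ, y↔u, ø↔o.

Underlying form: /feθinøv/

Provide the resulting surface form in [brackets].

[feθinøv]

no segment meets the rule's conditions; no change.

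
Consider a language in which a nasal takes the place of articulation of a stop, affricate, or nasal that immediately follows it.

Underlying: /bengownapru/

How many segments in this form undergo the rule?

/n/ before /g/ (velar) → [ŋ]
1 segment changes.

1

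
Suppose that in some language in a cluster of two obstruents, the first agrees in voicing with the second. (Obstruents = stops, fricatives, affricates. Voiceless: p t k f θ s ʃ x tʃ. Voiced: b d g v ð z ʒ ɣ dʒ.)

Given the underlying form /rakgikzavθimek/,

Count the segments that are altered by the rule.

/k/ before /g/ (voiced) → [g]
/k/ before /z/ (voiced) → [g]
/v/ before /θ/ (voiceless) → [f]
3 segments change.

3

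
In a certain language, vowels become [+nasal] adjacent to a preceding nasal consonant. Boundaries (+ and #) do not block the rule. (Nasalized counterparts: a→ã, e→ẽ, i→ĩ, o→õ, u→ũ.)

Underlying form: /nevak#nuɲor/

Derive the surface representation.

/e/ after nasal /n/ → [ẽ]
/u/ after nasal /n/ → [ũ]
/o/ after nasal /ɲ/ → [õ]

[nẽvak#nũɲõr]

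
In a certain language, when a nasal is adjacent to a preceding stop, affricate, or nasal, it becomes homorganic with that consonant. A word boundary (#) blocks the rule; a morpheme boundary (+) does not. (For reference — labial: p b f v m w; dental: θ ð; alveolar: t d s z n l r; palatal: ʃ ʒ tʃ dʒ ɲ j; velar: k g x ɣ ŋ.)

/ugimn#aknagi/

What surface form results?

[ugimm#akŋagi]

/n/ after /m/ (labial) → [m]
/n/ after /k/ (velar) → [ŋ]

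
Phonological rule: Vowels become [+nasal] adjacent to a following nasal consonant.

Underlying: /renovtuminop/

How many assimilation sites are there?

/e/ before nasal /n/ → [ẽ]
/u/ before nasal /m/ → [ũ]
/i/ before nasal /n/ → [ĩ]
3 segments change.

3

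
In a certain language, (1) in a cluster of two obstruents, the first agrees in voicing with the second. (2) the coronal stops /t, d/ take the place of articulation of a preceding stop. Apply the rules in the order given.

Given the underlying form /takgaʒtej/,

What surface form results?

Rule 1: /k/ before /g/ (voiced) → [g]
Rule 1: /ʒ/ before /t/ (voiceless) → [ʃ]
After rule 1: taggaʃtej
Rule 2: no segment meets the rule's conditions; no change.

[taggaʃtej]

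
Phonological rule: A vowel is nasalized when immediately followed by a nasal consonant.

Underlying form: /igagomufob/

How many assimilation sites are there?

/o/ before nasal /m/ → [õ]
1 segment changes.

1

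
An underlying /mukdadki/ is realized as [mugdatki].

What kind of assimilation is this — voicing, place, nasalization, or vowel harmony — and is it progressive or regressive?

/k/→[g] /d/→[t].
Each target copies a feature from the following segment, so the direction is regressive.

voicing assimilation, regressive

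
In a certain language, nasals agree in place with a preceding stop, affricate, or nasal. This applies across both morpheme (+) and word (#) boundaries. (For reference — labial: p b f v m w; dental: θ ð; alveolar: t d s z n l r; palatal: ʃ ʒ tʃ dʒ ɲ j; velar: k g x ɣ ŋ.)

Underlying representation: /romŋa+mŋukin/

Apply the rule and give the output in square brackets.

/ŋ/ after /m/ (labial) → [m]
/ŋ/ after /m/ (labial) → [m]

[romma+mmukin]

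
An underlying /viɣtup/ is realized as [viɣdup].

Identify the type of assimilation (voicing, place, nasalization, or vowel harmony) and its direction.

/t/→[d].
Each target copies a feature from the preceding segment, so the direction is progressive.

voicing assimilation, progressive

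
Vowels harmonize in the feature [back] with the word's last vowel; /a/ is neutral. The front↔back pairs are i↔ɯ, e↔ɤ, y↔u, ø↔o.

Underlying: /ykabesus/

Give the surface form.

/y/ harmonizes with /u/ ([+back]) → [u]
/e/ harmonizes with /u/ ([+back]) → [ɤ]

[ukabɤsus]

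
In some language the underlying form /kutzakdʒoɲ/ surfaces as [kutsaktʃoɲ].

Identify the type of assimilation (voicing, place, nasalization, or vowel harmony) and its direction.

/z/→[s] /dʒ/→[tʃ].
Each target copies a feature from the preceding segment, so the direction is progressive.

voicing assimilation, progressive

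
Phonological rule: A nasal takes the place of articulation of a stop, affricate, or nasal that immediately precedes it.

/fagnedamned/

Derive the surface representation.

[fagŋedammed]

/n/ after /g/ (velar) → [ŋ]
/n/ after /m/ (labial) → [m]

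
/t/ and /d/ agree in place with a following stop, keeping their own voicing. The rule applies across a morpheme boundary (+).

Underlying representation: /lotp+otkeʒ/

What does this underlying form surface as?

[lopp+okkeʒ]

/t/ before /p/ (labial) → [p]
/t/ before /k/ (velar) → [k]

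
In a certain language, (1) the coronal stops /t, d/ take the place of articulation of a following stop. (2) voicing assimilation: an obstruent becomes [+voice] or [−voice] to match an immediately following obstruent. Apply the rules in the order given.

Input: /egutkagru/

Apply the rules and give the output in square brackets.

Rule 1: /t/ before /k/ (velar) → [k]
After rule 1: egukkagru
Rule 2: no segment meets the rule's conditions; no change.

[egukkagru]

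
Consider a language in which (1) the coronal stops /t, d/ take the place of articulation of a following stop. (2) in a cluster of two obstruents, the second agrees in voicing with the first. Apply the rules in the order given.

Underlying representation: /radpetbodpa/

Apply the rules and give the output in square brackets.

Rule 1: /d/ before /p/ (labial) → [b]
Rule 1: /t/ before /b/ (labial) → [p]
Rule 1: /d/ before /p/ (labial) → [b]
After rule 1: rabpepbobpa
Rule 2: /p/ after /b/ (voiced) → [b]
Rule 2: /b/ after /p/ (voiceless) → [p]
Rule 2: /p/ after /b/ (voiced) → [b]

[rabbeppobba]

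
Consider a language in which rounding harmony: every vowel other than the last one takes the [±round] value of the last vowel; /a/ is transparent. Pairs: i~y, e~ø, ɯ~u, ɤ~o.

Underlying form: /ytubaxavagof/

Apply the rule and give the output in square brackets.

[ytubaxavagof]

no segment meets the rule's conditions; no change.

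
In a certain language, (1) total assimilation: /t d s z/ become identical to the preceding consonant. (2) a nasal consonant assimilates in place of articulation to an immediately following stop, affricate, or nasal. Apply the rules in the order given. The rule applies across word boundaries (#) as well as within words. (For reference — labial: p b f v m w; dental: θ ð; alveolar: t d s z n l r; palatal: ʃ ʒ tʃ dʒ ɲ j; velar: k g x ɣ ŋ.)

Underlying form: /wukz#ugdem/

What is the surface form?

[wukk#uggem]

Rule 1: /z/ after /k/ → [k] (total assimilation)
Rule 1: /d/ after /g/ → [g] (total assimilation)
After rule 1: wukk#uggem
Rule 2: no segment meets the rule's conditions; no change.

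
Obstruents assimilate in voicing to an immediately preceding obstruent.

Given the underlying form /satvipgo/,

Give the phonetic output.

/v/ after /t/ (voiceless) → [f]
/g/ after /p/ (voiceless) → [k]

[satfipko]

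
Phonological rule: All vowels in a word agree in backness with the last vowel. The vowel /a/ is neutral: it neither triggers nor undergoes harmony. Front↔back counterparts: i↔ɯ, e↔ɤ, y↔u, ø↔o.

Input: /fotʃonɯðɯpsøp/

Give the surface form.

[føtʃøniðipsøp]

/o/ harmonizes with /ø/ ([-back]) → [ø]
/o/ harmonizes with /ø/ ([-back]) → [ø]
/ɯ/ harmonizes with /ø/ ([-back]) → [i]
/ɯ/ harmonizes with /ø/ ([-back]) → [i]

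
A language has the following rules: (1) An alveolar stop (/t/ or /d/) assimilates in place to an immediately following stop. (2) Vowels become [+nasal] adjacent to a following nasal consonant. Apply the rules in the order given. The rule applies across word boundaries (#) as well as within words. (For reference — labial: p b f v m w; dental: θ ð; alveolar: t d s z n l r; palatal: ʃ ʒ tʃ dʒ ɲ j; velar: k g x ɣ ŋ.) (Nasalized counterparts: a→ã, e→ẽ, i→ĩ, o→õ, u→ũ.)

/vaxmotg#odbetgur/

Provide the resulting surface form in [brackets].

[vaxmokg#obbekgur]

Rule 1: /t/ before /g/ (velar) → [k]
Rule 1: /d/ before /b/ (labial) → [b]
Rule 1: /t/ before /g/ (velar) → [k]
After rule 1: vaxmokg#obbekgur
Rule 2: no segment meets the rule's conditions; no change.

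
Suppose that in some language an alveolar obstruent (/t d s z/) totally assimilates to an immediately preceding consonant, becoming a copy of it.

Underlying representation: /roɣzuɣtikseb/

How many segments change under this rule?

/z/ after /ɣ/ → [ɣ] (total assimilation)
/t/ after /ɣ/ → [ɣ] (total assimilation)
/s/ after /k/ → [k] (total assimilation)
3 segments change.

3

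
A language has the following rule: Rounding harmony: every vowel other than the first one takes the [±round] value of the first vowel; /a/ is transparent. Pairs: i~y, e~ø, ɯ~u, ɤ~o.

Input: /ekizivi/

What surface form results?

[ekizivi]

no segment meets the rule's conditions; no change.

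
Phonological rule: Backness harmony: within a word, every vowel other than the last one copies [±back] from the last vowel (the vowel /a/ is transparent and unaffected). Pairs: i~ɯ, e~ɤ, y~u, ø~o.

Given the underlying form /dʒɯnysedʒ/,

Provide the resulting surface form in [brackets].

[dʒinysedʒ]

/ɯ/ harmonizes with /e/ ([-back]) → [i]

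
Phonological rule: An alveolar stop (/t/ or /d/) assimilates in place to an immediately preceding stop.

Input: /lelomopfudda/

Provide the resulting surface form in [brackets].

[lelomopfudda]

no segment meets the rule's conditions; no change.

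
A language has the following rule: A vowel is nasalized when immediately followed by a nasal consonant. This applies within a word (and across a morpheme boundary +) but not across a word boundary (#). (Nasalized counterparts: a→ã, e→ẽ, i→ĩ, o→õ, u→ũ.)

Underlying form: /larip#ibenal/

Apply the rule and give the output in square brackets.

[larip#ibẽnal]

/e/ before nasal /n/ → [ẽ]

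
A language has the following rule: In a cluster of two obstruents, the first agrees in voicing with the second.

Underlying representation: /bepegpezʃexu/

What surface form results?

[bepekpesʃexu]

/g/ before /p/ (voiceless) → [k]
/z/ before /ʃ/ (voiceless) → [s]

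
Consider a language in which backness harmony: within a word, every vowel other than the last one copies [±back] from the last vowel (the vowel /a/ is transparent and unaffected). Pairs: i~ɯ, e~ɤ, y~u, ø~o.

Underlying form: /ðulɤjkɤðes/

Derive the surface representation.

[ðylejkeðes]

/u/ harmonizes with /e/ ([-back]) → [y]
/ɤ/ harmonizes with /e/ ([-back]) → [e]
/ɤ/ harmonizes with /e/ ([-back]) → [e]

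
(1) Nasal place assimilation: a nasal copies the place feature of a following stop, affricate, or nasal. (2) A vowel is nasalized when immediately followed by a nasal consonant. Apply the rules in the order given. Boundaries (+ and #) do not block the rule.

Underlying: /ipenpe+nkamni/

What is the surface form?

[ipẽmpẽ+ŋkãnni]

Rule 1: /n/ before /p/ (labial) → [m]
Rule 1: /n/ before /k/ (velar) → [ŋ]
Rule 1: /m/ before /n/ (alveolar) → [n]
After rule 1: ipempe+ŋkanni
Rule 2: /e/ before nasal /m/ → [ẽ]
Rule 2: /e/ before nasal /ŋ/ → [ẽ]
Rule 2: /a/ before nasal /n/ → [ã]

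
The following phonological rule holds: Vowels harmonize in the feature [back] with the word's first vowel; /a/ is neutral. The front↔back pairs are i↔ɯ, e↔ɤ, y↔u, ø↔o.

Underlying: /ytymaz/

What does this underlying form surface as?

[ytymaz]

no segment meets the rule's conditions; no change.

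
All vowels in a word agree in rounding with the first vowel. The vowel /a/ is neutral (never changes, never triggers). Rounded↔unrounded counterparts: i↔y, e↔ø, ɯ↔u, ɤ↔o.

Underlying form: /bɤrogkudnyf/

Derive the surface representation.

/o/ harmonizes with /ɤ/ ([-round]) → [ɤ]
/u/ harmonizes with /ɤ/ ([-round]) → [ɯ]
/y/ harmonizes with /ɤ/ ([-round]) → [i]

[bɤrɤgkɯdnif]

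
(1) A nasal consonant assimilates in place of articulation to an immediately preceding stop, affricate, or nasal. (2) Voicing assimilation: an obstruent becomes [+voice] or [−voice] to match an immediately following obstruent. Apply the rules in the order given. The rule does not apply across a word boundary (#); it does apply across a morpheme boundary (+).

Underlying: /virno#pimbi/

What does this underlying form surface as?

Rule 1: no segment meets the rule's conditions; no change.
After rule 1: virno#pimbi
Rule 2: no segment meets the rule's conditions; no change.

[virno#pimbi]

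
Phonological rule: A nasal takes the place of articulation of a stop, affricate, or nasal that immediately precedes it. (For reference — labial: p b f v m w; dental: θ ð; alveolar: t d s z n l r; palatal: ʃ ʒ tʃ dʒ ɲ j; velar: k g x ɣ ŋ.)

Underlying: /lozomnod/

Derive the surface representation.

[lozommod]

/n/ after /m/ (labial) → [m]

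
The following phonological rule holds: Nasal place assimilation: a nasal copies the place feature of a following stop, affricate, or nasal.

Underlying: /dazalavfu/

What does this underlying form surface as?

no segment meets the rule's conditions; no change.

[dazalavfu]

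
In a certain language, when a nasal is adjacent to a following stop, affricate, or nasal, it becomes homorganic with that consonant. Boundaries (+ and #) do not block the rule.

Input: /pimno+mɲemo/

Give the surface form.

[pinno+ɲɲemo]

/m/ before /n/ (alveolar) → [n]
/m/ before /ɲ/ (palatal) → [ɲ]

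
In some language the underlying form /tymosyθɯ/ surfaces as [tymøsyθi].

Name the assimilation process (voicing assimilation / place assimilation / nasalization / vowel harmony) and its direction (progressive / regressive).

vowel harmony, progressive

/o/→[ø] /ɯ/→[i].
Vowels agree with the first vowel, so the harmony is progressive.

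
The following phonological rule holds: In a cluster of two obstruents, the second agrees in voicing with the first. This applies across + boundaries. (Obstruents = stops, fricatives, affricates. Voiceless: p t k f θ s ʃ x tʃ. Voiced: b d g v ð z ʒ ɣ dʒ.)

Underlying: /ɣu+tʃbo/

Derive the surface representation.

[ɣu+tʃpo]

/b/ after /tʃ/ (voiceless) → [p]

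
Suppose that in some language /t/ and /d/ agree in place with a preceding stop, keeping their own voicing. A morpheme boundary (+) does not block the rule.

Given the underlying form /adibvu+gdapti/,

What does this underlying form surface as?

/d/ after /g/ (velar) → [g]
/t/ after /p/ (labial) → [p]

[adibvu+ggappi]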